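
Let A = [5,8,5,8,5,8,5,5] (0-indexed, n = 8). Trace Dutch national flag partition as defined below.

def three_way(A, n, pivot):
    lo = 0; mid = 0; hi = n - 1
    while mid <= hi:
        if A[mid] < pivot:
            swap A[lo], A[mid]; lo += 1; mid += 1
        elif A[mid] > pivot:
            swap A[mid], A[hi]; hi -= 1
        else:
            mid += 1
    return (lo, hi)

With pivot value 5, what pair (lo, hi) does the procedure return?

(0, 4)

lo=0 mid=0 hi=7
5=5: mid=1
8>5: swap(1,7), hi=6 ⇒ [5,5,5,8,5,8,5,8]
5=5: mid=2
5=5: mid=3
8>5: swap(3,6), hi=5 ⇒ [5,5,5,5,5,8,8,8]
5=5: mid=4
5=5: mid=5
8>5: swap(5,5), hi=4 ⇒ [5,5,5,5,5,8,8,8]
done. lo=0 hi=4; A=[5,5,5,5,5,8,8,8]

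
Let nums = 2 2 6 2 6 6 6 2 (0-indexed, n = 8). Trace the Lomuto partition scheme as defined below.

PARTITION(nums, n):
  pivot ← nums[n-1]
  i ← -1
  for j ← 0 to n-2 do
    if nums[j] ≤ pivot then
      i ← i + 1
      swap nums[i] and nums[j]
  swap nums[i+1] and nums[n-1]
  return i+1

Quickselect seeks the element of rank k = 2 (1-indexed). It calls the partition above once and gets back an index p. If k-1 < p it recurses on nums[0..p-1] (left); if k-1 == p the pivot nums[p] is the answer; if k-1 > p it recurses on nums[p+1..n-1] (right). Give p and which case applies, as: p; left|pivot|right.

3; left

pivot=2, i=-1
j=0: 2≤2, i=0, swap(0,0) ⇒ 2 2 6 2 6 6 6 2
j=1: 2≤2, i=1, swap(1,1) ⇒ 2 2 6 2 6 6 6 2
j=2: 6>2, skip
j=3: 2≤2, i=2, swap(2,3) ⇒ 2 2 2 6 6 6 6 2
j=4: 6>2, skip
j=5: 6>2, skip
j=6: 6>2, skip
swap(3,7) ⇒ 2 2 2 2 6 6 6 6; return 3
p = 3; k-1 = 1 < 3 ⇒ left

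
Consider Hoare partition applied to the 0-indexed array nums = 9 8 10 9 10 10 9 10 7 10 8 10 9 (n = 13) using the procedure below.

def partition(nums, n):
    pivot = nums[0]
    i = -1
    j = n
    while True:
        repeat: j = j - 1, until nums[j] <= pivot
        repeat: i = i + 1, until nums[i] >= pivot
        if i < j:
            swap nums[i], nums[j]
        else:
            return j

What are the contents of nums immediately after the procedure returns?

9 8 8 7 9 10 10 10 9 10 10 10 9

pivot = nums[0] = 9; i = -1, j = 13
j→12 (nums[12]=9≤9), i→0 (nums[0]=9≥9); i<j, swap → 9 8 10 9 10 10 9 10 7 10 8 10 9
j→10 (nums[10]=8≤9), i→2 (nums[2]=10≥9); i<j, swap → 9 8 8 9 10 10 9 10 7 10 10 10 9
j→8 (nums[8]=7≤9), i→3 (nums[3]=9≥9); i<j, swap → 9 8 8 7 10 10 9 10 9 10 10 10 9
j→6 (nums[6]=9≤9), i→4 (nums[4]=10≥9); i<j, swap → 9 8 8 7 9 10 10 10 9 10 10 10 9
j→4, i→5; i≥j, return j=4. nums = 9 8 8 7 9 10 10 10 9 10 10 10 9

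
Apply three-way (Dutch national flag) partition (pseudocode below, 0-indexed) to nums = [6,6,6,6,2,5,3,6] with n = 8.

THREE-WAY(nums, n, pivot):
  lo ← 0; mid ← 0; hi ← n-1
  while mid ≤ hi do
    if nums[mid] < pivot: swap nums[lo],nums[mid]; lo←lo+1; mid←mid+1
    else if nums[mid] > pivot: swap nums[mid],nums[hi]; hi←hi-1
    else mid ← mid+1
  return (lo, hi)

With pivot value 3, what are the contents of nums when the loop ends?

lo=0 mid=0 hi=7
6>3: swap(0,7), hi=6 ⇒ [6,6,6,6,2,5,3,6]
6>3: swap(0,6), hi=5 ⇒ [3,6,6,6,2,5,6,6]
3=3: mid=1
6>3: swap(1,5), hi=4 ⇒ [3,5,6,6,2,6,6,6]
5>3: swap(1,4), hi=3 ⇒ [3,2,6,6,5,6,6,6]
2<3: swap(0,1), lo=1 mid=2 ⇒ [2,3,6,6,5,6,6,6]
6>3: swap(2,3), hi=2 ⇒ [2,3,6,6,5,6,6,6]
6>3: swap(2,2), hi=1 ⇒ [2,3,6,6,5,6,6,6]
done. lo=1 hi=1; nums=[2,3,6,6,5,6,6,6]

[2,3,6,6,5,6,6,6]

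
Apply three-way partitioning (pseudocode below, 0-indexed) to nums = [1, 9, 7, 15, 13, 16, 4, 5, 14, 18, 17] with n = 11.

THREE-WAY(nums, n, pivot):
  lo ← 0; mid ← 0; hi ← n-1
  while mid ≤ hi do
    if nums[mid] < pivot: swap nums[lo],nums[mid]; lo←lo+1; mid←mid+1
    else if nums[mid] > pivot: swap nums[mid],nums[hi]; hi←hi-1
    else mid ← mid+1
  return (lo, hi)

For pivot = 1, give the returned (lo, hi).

(0, 0)

pivot = 1; lo=0, mid=0, hi=10
nums[mid]=1=1: mid=1
nums[mid]=9>1: swap nums[1],nums[10]; hi=9 → [1, 17, 7, 15, 13, 16, 4, 5, 14, 18, 9]
nums[mid]=17>1: swap nums[1],nums[9]; hi=8 → [1, 18, 7, 15, 13, 16, 4, 5, 14, 17, 9]
nums[mid]=18>1: swap nums[1],nums[8]; hi=7 → [1, 14, 7, 15, 13, 16, 4, 5, 18, 17, 9]
nums[mid]=14>1: swap nums[1],nums[7]; hi=6 → [1, 5, 7, 15, 13, 16, 4, 14, 18, 17, 9]
nums[mid]=5>1: swap nums[1],nums[6]; hi=5 → [1, 4, 7, 15, 13, 16, 5, 14, 18, 17, 9]
nums[mid]=4>1: swap nums[1],nums[5]; hi=4 → [1, 16, 7, 15, 13, 4, 5, 14, 18, 17, 9]
nums[mid]=16>1: swap nums[1],nums[4]; hi=3 → [1, 13, 7, 15, 16, 4, 5, 14, 18, 17, 9]
nums[mid]=13>1: swap nums[1],nums[3]; hi=2 → [1, 15, 7, 13, 16, 4, 5, 14, 18, 17, 9]
nums[mid]=15>1: swap nums[1],nums[2]; hi=1 → [1, 7, 15, 13, 16, 4, 5, 14, 18, 17, 9]
nums[mid]=7>1: swap nums[1],nums[1]; hi=0 → [1, 7, 15, 13, 16, 4, 5, 14, 18, 17, 9]
end: lo=0, hi=0; nums = [1, 7, 15, 13, 16, 4, 5, 14, 18, 17, 9]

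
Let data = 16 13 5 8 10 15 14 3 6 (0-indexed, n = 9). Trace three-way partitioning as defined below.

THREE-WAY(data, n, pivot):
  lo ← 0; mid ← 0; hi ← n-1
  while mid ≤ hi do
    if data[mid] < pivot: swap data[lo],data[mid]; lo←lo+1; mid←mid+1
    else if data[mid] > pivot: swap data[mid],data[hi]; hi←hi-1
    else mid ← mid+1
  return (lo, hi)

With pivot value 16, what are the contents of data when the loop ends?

13 5 8 10 15 14 3 6 16

pivot = 16; lo=0, mid=0, hi=8
data[mid]=16=16: mid=1
data[mid]=13<16: swap data[0],data[1]; lo=1,mid=2 → 13 16 5 8 10 15 14 3 6
data[mid]=5<16: swap data[1],data[2]; lo=2,mid=3 → 13 5 16 8 10 15 14 3 6
data[mid]=8<16: swap data[2],data[3]; lo=3,mid=4 → 13 5 8 16 10 15 14 3 6
data[mid]=10<16: swap data[3],data[4]; lo=4,mid=5 → 13 5 8 10 16 15 14 3 6
data[mid]=15<16: swap data[4],data[5]; lo=5,mid=6 → 13 5 8 10 15 16 14 3 6
data[mid]=14<16: swap data[5],data[6]; lo=6,mid=7 → 13 5 8 10 15 14 16 3 6
data[mid]=3<16: swap data[6],data[7]; lo=7,mid=8 → 13 5 8 10 15 14 3 16 6
data[mid]=6<16: swap data[7],data[8]; lo=8,mid=9 → 13 5 8 10 15 14 3 6 16
end: lo=8, hi=8; data = 13 5 8 10 15 14 3 6 16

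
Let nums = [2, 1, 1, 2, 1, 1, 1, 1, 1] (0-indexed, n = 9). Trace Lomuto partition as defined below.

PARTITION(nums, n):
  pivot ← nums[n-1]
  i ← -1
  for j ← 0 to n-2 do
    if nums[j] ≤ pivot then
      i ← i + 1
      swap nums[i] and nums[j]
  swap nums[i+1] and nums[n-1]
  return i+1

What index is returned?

6

pivot = nums[8] = 1; i = -1
j=0: nums[0]=2 > 1 → no swap
j=1: nums[1]=1 ≤ 1 → i=0, swap nums[0],nums[1] → [1, 2, 1, 2, 1, 1, 1, 1, 1]
j=2: nums[2]=1 ≤ 1 → i=1, swap nums[1],nums[2] → [1, 1, 2, 2, 1, 1, 1, 1, 1]
j=3: nums[3]=2 > 1 → no swap
j=4: nums[4]=1 ≤ 1 → i=2, swap nums[2],nums[4] → [1, 1, 1, 2, 2, 1, 1, 1, 1]
j=5: nums[5]=1 ≤ 1 → i=3, swap nums[3],nums[5] → [1, 1, 1, 1, 2, 2, 1, 1, 1]
j=6: nums[6]=1 ≤ 1 → i=4, swap nums[4],nums[6] → [1, 1, 1, 1, 1, 2, 2, 1, 1]
j=7: nums[7]=1 ≤ 1 → i=5, swap nums[5],nums[7] → [1, 1, 1, 1, 1, 1, 2, 2, 1]
final swap nums[6],nums[8] → [1, 1, 1, 1, 1, 1, 1, 2, 2]; return 6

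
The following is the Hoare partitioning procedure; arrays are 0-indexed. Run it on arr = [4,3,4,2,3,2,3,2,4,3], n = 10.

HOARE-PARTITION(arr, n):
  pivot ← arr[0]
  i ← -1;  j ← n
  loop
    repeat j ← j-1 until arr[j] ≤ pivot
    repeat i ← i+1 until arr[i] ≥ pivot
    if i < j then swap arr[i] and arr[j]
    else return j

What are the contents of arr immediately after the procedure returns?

pivot=4
j stops at 9 (3), i stops at 0 (4); swap ⇒ [3,3,4,2,3,2,3,2,4,4]
j stops at 8 (4), i stops at 2 (4); swap ⇒ [3,3,4,2,3,2,3,2,4,4]
j stops at 7, i stops at 8; i≥j ⇒ return 7. arr=[3,3,4,2,3,2,3,2,4,4]

[3,3,4,2,3,2,3,2,4,4]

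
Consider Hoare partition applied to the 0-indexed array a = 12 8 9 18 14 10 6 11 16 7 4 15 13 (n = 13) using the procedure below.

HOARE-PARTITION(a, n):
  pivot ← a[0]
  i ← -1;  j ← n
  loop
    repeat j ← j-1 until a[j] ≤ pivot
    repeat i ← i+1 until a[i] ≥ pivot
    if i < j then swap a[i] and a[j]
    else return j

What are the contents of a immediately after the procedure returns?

4 8 9 7 11 10 6 14 16 18 12 15 13

pivot = a[0] = 12; i = -1, j = 13
j→10 (a[10]=4≤12), i→0 (a[0]=12≥12); i<j, swap → 4 8 9 18 14 10 6 11 16 7 12 15 13
j→9 (a[9]=7≤12), i→3 (a[3]=18≥12); i<j, swap → 4 8 9 7 14 10 6 11 16 18 12 15 13
j→7 (a[7]=11≤12), i→4 (a[4]=14≥12); i<j, swap → 4 8 9 7 11 10 6 14 16 18 12 15 13
j→6, i→7; i≥j, return j=6. a = 4 8 9 7 11 10 6 14 16 18 12 15 13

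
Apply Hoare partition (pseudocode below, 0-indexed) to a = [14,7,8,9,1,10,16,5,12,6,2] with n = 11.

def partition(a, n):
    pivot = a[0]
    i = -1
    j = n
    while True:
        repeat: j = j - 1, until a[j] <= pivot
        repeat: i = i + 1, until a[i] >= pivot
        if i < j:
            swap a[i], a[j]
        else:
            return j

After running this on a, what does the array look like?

pivot = a[0] = 14; i = -1, j = 11
j→10 (a[10]=2≤14), i→0 (a[0]=14≥14); i<j, swap → [2,7,8,9,1,10,16,5,12,6,14]
j→9 (a[9]=6≤14), i→6 (a[6]=16≥14); i<j, swap → [2,7,8,9,1,10,6,5,12,16,14]
j→8, i→9; i≥j, return j=8. a = [2,7,8,9,1,10,6,5,12,16,14]

[2,7,8,9,1,10,6,5,12,16,14]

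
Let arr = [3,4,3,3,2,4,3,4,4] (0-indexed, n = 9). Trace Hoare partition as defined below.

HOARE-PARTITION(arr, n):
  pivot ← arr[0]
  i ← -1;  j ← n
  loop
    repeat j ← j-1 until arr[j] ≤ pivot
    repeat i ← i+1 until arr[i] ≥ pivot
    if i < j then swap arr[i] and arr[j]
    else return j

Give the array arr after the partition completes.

pivot=3
j stops at 6 (3), i stops at 0 (3); swap ⇒ [3,4,3,3,2,4,3,4,4]
j stops at 4 (2), i stops at 1 (4); swap ⇒ [3,2,3,3,4,4,3,4,4]
j stops at 3 (3), i stops at 2 (3); swap ⇒ [3,2,3,3,4,4,3,4,4]
j stops at 2, i stops at 3; i≥j ⇒ return 2. arr=[3,2,3,3,4,4,3,4,4]

[3,2,3,3,4,4,3,4,4]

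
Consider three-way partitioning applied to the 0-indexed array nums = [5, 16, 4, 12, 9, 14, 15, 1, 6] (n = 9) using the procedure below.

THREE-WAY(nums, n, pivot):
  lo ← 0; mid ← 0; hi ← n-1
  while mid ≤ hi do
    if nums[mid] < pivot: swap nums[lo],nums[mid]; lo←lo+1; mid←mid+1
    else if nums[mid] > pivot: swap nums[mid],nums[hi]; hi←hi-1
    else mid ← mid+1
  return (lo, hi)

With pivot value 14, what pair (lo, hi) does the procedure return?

lo=0 mid=0 hi=8
5<14: swap(0,0), lo=1 mid=1 ⇒ [5, 16, 4, 12, 9, 14, 15, 1, 6]
16>14: swap(1,8), hi=7 ⇒ [5, 6, 4, 12, 9, 14, 15, 1, 16]
6<14: swap(1,1), lo=2 mid=2 ⇒ [5, 6, 4, 12, 9, 14, 15, 1, 16]
4<14: swap(2,2), lo=3 mid=3 ⇒ [5, 6, 4, 12, 9, 14, 15, 1, 16]
12<14: swap(3,3), lo=4 mid=4 ⇒ [5, 6, 4, 12, 9, 14, 15, 1, 16]
9<14: swap(4,4), lo=5 mid=5 ⇒ [5, 6, 4, 12, 9, 14, 15, 1, 16]
14=14: mid=6
15>14: swap(6,7), hi=6 ⇒ [5, 6, 4, 12, 9, 14, 1, 15, 16]
1<14: swap(5,6), lo=6 mid=7 ⇒ [5, 6, 4, 12, 9, 1, 14, 15, 16]
done. lo=6 hi=6; nums=[5, 6, 4, 12, 9, 1, 14, 15, 16]

(6, 6)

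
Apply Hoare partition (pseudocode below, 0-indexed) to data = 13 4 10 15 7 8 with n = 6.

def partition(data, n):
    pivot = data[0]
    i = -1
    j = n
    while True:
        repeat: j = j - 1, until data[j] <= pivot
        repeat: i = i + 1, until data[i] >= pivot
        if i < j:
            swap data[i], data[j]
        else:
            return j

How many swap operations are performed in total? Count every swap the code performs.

2

pivot=13
j stops at 5 (8), i stops at 0 (13); swap ⇒ 8 4 10 15 7 13
j stops at 4 (7), i stops at 3 (15); swap ⇒ 8 4 10 7 15 13
j stops at 3, i stops at 4; i≥j ⇒ return 3. data=8 4 10 7 15 13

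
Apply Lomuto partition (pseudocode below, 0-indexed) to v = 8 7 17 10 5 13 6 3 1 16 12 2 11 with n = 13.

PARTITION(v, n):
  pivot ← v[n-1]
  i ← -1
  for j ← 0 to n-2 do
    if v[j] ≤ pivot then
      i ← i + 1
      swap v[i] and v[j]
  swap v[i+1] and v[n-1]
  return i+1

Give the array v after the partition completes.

8 7 10 5 6 3 1 2 11 16 12 13 17

pivot = v[12] = 11; i = -1
j=0: v[0]=8 ≤ 11 → i=0, swap v[0],v[0] (no change) → 8 7 17 10 5 13 6 3 1 16 12 2 11
j=1: v[1]=7 ≤ 11 → i=1, swap v[1],v[1] (no change) → 8 7 17 10 5 13 6 3 1 16 12 2 11
j=2: v[2]=17 > 11 → no swap
j=3: v[3]=10 ≤ 11 → i=2, swap v[2],v[3] → 8 7 10 17 5 13 6 3 1 16 12 2 11
j=4: v[4]=5 ≤ 11 → i=3, swap v[3],v[4] → 8 7 10 5 17 13 6 3 1 16 12 2 11
j=5: v[5]=13 > 11 → no swap
j=6: v[6]=6 ≤ 11 → i=4, swap v[4],v[6] → 8 7 10 5 6 13 17 3 1 16 12 2 11
j=7: v[7]=3 ≤ 11 → i=5, swap v[5],v[7] → 8 7 10 5 6 3 17 13 1 16 12 2 11
j=8: v[8]=1 ≤ 11 → i=6, swap v[6],v[8] → 8 7 10 5 6 3 1 13 17 16 12 2 11
j=9: v[9]=16 > 11 → no swap
j=10: v[10]=12 > 11 → no swap
j=11: v[11]=2 ≤ 11 → i=7, swap v[7],v[11] → 8 7 10 5 6 3 1 2 17 16 12 13 11
final swap v[8],v[12] → 8 7 10 5 6 3 1 2 11 16 12 13 17; return 8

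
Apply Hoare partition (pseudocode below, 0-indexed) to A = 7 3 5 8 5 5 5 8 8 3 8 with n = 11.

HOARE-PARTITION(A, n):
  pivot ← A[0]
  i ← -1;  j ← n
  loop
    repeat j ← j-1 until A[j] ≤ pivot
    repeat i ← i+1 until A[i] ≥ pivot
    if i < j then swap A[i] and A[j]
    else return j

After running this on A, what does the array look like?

pivot = A[0] = 7; i = -1, j = 11
j→9 (A[9]=3≤7), i→0 (A[0]=7≥7); i<j, swap → 3 3 5 8 5 5 5 8 8 7 8
j→6 (A[6]=5≤7), i→3 (A[3]=8≥7); i<j, swap → 3 3 5 5 5 5 8 8 8 7 8
j→5, i→6; i≥j, return j=5. A = 3 3 5 5 5 5 8 8 8 7 8

3 3 5 5 5 5 8 8 8 7 8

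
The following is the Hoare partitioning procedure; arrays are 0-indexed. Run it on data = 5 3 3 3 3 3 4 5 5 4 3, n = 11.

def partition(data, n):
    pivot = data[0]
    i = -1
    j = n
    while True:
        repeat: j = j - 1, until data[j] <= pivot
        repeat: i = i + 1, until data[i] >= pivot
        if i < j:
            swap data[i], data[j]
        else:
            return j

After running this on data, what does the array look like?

3 3 3 3 3 3 4 4 5 5 5

pivot=5
j stops at 10 (3), i stops at 0 (5); swap ⇒ 3 3 3 3 3 3 4 5 5 4 5
j stops at 9 (4), i stops at 7 (5); swap ⇒ 3 3 3 3 3 3 4 4 5 5 5
j stops at 8, i stops at 8; i≥j ⇒ return 8. data=3 3 3 3 3 3 4 4 5 5 5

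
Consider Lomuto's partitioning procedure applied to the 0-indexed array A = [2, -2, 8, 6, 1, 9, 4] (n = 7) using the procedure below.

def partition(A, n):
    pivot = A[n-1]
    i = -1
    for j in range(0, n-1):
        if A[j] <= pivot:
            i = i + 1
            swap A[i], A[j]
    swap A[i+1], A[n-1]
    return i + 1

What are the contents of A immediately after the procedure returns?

[2, -2, 1, 4, 8, 9, 6]

pivot=4, i=-1
j=0: 2≤4, i=0, swap(0,0) ⇒ [2, -2, 8, 6, 1, 9, 4]
j=1: -2≤4, i=1, swap(1,1) ⇒ [2, -2, 8, 6, 1, 9, 4]
j=2: 8>4, skip
j=3: 6>4, skip
j=4: 1≤4, i=2, swap(2,4) ⇒ [2, -2, 1, 6, 8, 9, 4]
j=5: 9>4, skip
swap(3,6) ⇒ [2, -2, 1, 4, 8, 9, 6]; return 3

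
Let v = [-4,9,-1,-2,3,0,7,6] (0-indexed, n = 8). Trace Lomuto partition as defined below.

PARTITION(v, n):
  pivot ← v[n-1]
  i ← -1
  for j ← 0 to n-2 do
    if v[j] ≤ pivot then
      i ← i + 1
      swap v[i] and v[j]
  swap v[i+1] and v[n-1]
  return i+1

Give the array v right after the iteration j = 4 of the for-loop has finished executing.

pivot=6, i=-1
j=0: -4≤6, i=0, swap(0,0) ⇒ [-4,9,-1,-2,3,0,7,6]
j=1: 9>6, skip
j=2: -1≤6, i=1, swap(1,2) ⇒ [-4,-1,9,-2,3,0,7,6]
j=3: -2≤6, i=2, swap(2,3) ⇒ [-4,-1,-2,9,3,0,7,6]
j=4: 3≤6, i=3, swap(3,4) ⇒ [-4,-1,-2,3,9,0,7,6]
(after j=4) v = [-4,-1,-2,3,9,0,7,6]

[-4,-1,-2,3,9,0,7,6]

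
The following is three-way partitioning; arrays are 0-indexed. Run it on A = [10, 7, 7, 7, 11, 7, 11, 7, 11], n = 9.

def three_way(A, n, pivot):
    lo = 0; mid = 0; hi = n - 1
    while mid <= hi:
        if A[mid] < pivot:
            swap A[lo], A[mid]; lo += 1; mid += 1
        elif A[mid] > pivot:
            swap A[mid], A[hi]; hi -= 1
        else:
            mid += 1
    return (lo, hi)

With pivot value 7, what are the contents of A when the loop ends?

[7, 7, 7, 7, 7, 11, 11, 11, 10]

pivot = 7; lo=0, mid=0, hi=8
A[mid]=10>7: swap A[0],A[8]; hi=7 → [11, 7, 7, 7, 11, 7, 11, 7, 10]
A[mid]=11>7: swap A[0],A[7]; hi=6 → [7, 7, 7, 7, 11, 7, 11, 11, 10]
A[mid]=7=7: mid=1
A[mid]=7=7: mid=2
A[mid]=7=7: mid=3
A[mid]=7=7: mid=4
A[mid]=11>7: swap A[4],A[6]; hi=5 → [7, 7, 7, 7, 11, 7, 11, 11, 10]
A[mid]=11>7: swap A[4],A[5]; hi=4 → [7, 7, 7, 7, 7, 11, 11, 11, 10]
A[mid]=7=7: mid=5
end: lo=0, hi=4; A = [7, 7, 7, 7, 7, 11, 11, 11, 10]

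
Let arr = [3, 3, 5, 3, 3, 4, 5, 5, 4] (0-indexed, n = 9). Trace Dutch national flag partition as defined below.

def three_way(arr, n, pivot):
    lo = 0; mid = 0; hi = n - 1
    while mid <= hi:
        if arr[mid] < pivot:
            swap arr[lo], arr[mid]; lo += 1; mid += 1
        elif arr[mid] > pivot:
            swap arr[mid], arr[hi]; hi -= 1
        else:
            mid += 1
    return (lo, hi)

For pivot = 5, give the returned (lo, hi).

pivot = 5; lo=0, mid=0, hi=8
arr[mid]=3<5: swap arr[0],arr[0]; lo=1,mid=1 → [3, 3, 5, 3, 3, 4, 5, 5, 4]
arr[mid]=3<5: swap arr[1],arr[1]; lo=2,mid=2 → [3, 3, 5, 3, 3, 4, 5, 5, 4]
arr[mid]=5=5: mid=3
arr[mid]=3<5: swap arr[2],arr[3]; lo=3,mid=4 → [3, 3, 3, 5, 3, 4, 5, 5, 4]
arr[mid]=3<5: swap arr[3],arr[4]; lo=4,mid=5 → [3, 3, 3, 3, 5, 4, 5, 5, 4]
arr[mid]=4<5: swap arr[4],arr[5]; lo=5,mid=6 → [3, 3, 3, 3, 4, 5, 5, 5, 4]
arr[mid]=5=5: mid=7
arr[mid]=5=5: mid=8
arr[mid]=4<5: swap arr[5],arr[8]; lo=6,mid=9 → [3, 3, 3, 3, 4, 4, 5, 5, 5]
end: lo=6, hi=8; arr = [3, 3, 3, 3, 4, 4, 5, 5, 5]

(6, 8)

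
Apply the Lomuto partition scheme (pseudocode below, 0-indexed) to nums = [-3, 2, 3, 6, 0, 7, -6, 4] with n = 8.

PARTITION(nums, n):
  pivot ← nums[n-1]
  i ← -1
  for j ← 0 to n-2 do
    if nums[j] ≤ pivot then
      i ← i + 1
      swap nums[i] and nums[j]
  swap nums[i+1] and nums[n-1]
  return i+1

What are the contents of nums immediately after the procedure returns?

[-3, 2, 3, 0, -6, 4, 6, 7]

pivot = nums[7] = 4; i = -1
j=0: nums[0]=-3 ≤ 4 → i=0, swap nums[0],nums[0] (no change) → [-3, 2, 3, 6, 0, 7, -6, 4]
j=1: nums[1]=2 ≤ 4 → i=1, swap nums[1],nums[1] (no change) → [-3, 2, 3, 6, 0, 7, -6, 4]
j=2: nums[2]=3 ≤ 4 → i=2, swap nums[2],nums[2] (no change) → [-3, 2, 3, 6, 0, 7, -6, 4]
j=3: nums[3]=6 > 4 → no swap
j=4: nums[4]=0 ≤ 4 → i=3, swap nums[3],nums[4] → [-3, 2, 3, 0, 6, 7, -6, 4]
j=5: nums[5]=7 > 4 → no swap
j=6: nums[6]=-6 ≤ 4 → i=4, swap nums[4],nums[6] → [-3, 2, 3, 0, -6, 7, 6, 4]
final swap nums[5],nums[7] → [-3, 2, 3, 0, -6, 4, 6, 7]; return 5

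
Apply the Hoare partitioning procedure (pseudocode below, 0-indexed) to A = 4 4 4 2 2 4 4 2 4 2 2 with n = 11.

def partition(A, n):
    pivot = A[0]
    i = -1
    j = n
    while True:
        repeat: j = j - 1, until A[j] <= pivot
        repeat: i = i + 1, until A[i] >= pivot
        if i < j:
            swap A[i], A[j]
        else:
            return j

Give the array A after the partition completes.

2 2 4 2 2 2 4 4 4 4 4

pivot = A[0] = 4; i = -1, j = 11
j→10 (A[10]=2≤4), i→0 (A[0]=4≥4); i<j, swap → 2 4 4 2 2 4 4 2 4 2 4
j→9 (A[9]=2≤4), i→1 (A[1]=4≥4); i<j, swap → 2 2 4 2 2 4 4 2 4 4 4
j→8 (A[8]=4≤4), i→2 (A[2]=4≥4); i<j, swap → 2 2 4 2 2 4 4 2 4 4 4
j→7 (A[7]=2≤4), i→5 (A[5]=4≥4); i<j, swap → 2 2 4 2 2 2 4 4 4 4 4
j→6, i→6; i≥j, return j=6. A = 2 2 4 2 2 2 4 4 4 4 4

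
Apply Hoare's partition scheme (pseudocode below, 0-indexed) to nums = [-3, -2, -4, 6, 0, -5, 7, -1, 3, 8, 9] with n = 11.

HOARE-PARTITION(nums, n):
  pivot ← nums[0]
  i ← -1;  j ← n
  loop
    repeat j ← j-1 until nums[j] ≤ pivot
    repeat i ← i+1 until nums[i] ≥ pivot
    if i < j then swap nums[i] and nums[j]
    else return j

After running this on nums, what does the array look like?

[-5, -4, -2, 6, 0, -3, 7, -1, 3, 8, 9]

pivot = nums[0] = -3; i = -1, j = 11
j→5 (nums[5]=-5≤-3), i→0 (nums[0]=-3≥-3); i<j, swap → [-5, -2, -4, 6, 0, -3, 7, -1, 3, 8, 9]
j→2 (nums[2]=-4≤-3), i→1 (nums[1]=-2≥-3); i<j, swap → [-5, -4, -2, 6, 0, -3, 7, -1, 3, 8, 9]
j→1, i→2; i≥j, return j=1. nums = [-5, -4, -2, 6, 0, -3, 7, -1, 3, 8, 9]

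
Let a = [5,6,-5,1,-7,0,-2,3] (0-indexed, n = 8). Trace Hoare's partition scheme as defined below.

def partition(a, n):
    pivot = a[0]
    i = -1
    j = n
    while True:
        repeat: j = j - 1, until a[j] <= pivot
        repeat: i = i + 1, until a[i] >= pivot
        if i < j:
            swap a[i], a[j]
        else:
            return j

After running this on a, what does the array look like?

[3,-2,-5,1,-7,0,6,5]

pivot = a[0] = 5; i = -1, j = 8
j→7 (a[7]=3≤5), i→0 (a[0]=5≥5); i<j, swap → [3,6,-5,1,-7,0,-2,5]
j→6 (a[6]=-2≤5), i→1 (a[1]=6≥5); i<j, swap → [3,-2,-5,1,-7,0,6,5]
j→5, i→6; i≥j, return j=5. a = [3,-2,-5,1,-7,0,6,5]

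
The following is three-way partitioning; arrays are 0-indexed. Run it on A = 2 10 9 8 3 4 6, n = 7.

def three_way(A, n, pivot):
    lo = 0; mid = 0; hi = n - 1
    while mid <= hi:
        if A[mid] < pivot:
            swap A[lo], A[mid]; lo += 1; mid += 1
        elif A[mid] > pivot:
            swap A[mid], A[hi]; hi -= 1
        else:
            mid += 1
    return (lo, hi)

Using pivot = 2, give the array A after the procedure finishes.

2 9 8 3 4 6 10

pivot = 2; lo=0, mid=0, hi=6
A[mid]=2=2: mid=1
A[mid]=10>2: swap A[1],A[6]; hi=5 → 2 6 9 8 3 4 10
A[mid]=6>2: swap A[1],A[5]; hi=4 → 2 4 9 8 3 6 10
A[mid]=4>2: swap A[1],A[4]; hi=3 → 2 3 9 8 4 6 10
A[mid]=3>2: swap A[1],A[3]; hi=2 → 2 8 9 3 4 6 10
A[mid]=8>2: swap A[1],A[2]; hi=1 → 2 9 8 3 4 6 10
A[mid]=9>2: swap A[1],A[1]; hi=0 → 2 9 8 3 4 6 10
end: lo=0, hi=0; A = 2 9 8 3 4 6 10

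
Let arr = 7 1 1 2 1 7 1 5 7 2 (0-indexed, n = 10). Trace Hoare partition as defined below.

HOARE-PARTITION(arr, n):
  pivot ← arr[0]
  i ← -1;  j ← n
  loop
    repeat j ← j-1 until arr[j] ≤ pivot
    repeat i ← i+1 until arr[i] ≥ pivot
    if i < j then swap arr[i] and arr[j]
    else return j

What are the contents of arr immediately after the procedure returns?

pivot = arr[0] = 7; i = -1, j = 10
j→9 (arr[9]=2≤7), i→0 (arr[0]=7≥7); i<j, swap → 2 1 1 2 1 7 1 5 7 7
j→8 (arr[8]=7≤7), i→5 (arr[5]=7≥7); i<j, swap → 2 1 1 2 1 7 1 5 7 7
j→7, i→8; i≥j, return j=7. arr = 2 1 1 2 1 7 1 5 7 7

2 1 1 2 1 7 1 5 7 7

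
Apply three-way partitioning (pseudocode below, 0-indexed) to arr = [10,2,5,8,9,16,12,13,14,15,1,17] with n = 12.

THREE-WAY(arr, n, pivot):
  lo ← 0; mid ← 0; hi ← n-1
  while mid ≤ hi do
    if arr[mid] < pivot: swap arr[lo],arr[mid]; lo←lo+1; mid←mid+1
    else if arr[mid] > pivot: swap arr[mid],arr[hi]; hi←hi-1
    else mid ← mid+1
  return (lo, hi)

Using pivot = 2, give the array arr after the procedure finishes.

[1,2,8,9,16,12,13,14,15,5,17,10]

pivot = 2; lo=0, mid=0, hi=11
arr[mid]=10>2: swap arr[0],arr[11]; hi=10 → [17,2,5,8,9,16,12,13,14,15,1,10]
arr[mid]=17>2: swap arr[0],arr[10]; hi=9 → [1,2,5,8,9,16,12,13,14,15,17,10]
arr[mid]=1<2: swap arr[0],arr[0]; lo=1,mid=1 → [1,2,5,8,9,16,12,13,14,15,17,10]
arr[mid]=2=2: mid=2
arr[mid]=5>2: swap arr[2],arr[9]; hi=8 → [1,2,15,8,9,16,12,13,14,5,17,10]
arr[mid]=15>2: swap arr[2],arr[8]; hi=7 → [1,2,14,8,9,16,12,13,15,5,17,10]
arr[mid]=14>2: swap arr[2],arr[7]; hi=6 → [1,2,13,8,9,16,12,14,15,5,17,10]
arr[mid]=13>2: swap arr[2],arr[6]; hi=5 → [1,2,12,8,9,16,13,14,15,5,17,10]
arr[mid]=12>2: swap arr[2],arr[5]; hi=4 → [1,2,16,8,9,12,13,14,15,5,17,10]
arr[mid]=16>2: swap arr[2],arr[4]; hi=3 → [1,2,9,8,16,12,13,14,15,5,17,10]
arr[mid]=9>2: swap arr[2],arr[3]; hi=2 → [1,2,8,9,16,12,13,14,15,5,17,10]
arr[mid]=8>2: swap arr[2],arr[2]; hi=1 → [1,2,8,9,16,12,13,14,15,5,17,10]
end: lo=1, hi=1; arr = [1,2,8,9,16,12,13,14,15,5,17,10]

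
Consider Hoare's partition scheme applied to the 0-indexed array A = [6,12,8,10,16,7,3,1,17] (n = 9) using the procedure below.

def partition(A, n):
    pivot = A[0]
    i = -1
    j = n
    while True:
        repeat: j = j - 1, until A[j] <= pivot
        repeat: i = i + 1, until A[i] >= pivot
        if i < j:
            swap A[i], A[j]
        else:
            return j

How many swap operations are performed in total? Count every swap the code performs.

2

pivot=6
j stops at 7 (1), i stops at 0 (6); swap ⇒ [1,12,8,10,16,7,3,6,17]
j stops at 6 (3), i stops at 1 (12); swap ⇒ [1,3,8,10,16,7,12,6,17]
j stops at 1, i stops at 2; i≥j ⇒ return 1. A=[1,3,8,10,16,7,12,6,17]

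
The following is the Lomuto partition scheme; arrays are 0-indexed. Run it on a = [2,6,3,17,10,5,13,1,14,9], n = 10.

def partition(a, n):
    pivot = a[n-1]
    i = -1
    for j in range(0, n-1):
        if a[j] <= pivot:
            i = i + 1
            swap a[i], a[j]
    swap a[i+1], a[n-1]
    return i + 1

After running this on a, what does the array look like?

[2,6,3,5,1,9,13,10,14,17]

pivot = a[9] = 9; i = -1
j=0: a[0]=2 ≤ 9 → i=0, swap a[0],a[0] (no change) → [2,6,3,17,10,5,13,1,14,9]
j=1: a[1]=6 ≤ 9 → i=1, swap a[1],a[1] (no change) → [2,6,3,17,10,5,13,1,14,9]
j=2: a[2]=3 ≤ 9 → i=2, swap a[2],a[2] (no change) → [2,6,3,17,10,5,13,1,14,9]
j=3: a[3]=17 > 9 → no swap
j=4: a[4]=10 > 9 → no swap
j=5: a[5]=5 ≤ 9 → i=3, swap a[3],a[5] → [2,6,3,5,10,17,13,1,14,9]
j=6: a[6]=13 > 9 → no swap
j=7: a[7]=1 ≤ 9 → i=4, swap a[4],a[7] → [2,6,3,5,1,17,13,10,14,9]
j=8: a[8]=14 > 9 → no swap
final swap a[5],a[9] → [2,6,3,5,1,9,13,10,14,17]; return 5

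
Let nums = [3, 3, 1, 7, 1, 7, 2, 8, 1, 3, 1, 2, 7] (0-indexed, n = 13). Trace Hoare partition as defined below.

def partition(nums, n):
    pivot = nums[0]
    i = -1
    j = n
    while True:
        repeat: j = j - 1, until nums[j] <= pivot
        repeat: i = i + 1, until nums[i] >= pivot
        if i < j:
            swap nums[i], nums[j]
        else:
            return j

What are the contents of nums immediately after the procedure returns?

[2, 1, 1, 3, 1, 1, 2, 8, 7, 7, 3, 3, 7]

pivot = nums[0] = 3; i = -1, j = 13
j→11 (nums[11]=2≤3), i→0 (nums[0]=3≥3); i<j, swap → [2, 3, 1, 7, 1, 7, 2, 8, 1, 3, 1, 3, 7]
j→10 (nums[10]=1≤3), i→1 (nums[1]=3≥3); i<j, swap → [2, 1, 1, 7, 1, 7, 2, 8, 1, 3, 3, 3, 7]
j→9 (nums[9]=3≤3), i→3 (nums[3]=7≥3); i<j, swap → [2, 1, 1, 3, 1, 7, 2, 8, 1, 7, 3, 3, 7]
j→8 (nums[8]=1≤3), i→5 (nums[5]=7≥3); i<j, swap → [2, 1, 1, 3, 1, 1, 2, 8, 7, 7, 3, 3, 7]
j→6, i→7; i≥j, return j=6. nums = [2, 1, 1, 3, 1, 1, 2, 8, 7, 7, 3, 3, 7]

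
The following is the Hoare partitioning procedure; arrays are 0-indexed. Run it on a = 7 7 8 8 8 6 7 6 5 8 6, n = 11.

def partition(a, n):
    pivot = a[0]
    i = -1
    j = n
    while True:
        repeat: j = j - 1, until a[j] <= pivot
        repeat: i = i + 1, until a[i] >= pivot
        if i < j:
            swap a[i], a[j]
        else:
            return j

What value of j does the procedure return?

pivot = a[0] = 7; i = -1, j = 11
j→10 (a[10]=6≤7), i→0 (a[0]=7≥7); i<j, swap → 6 7 8 8 8 6 7 6 5 8 7
j→8 (a[8]=5≤7), i→1 (a[1]=7≥7); i<j, swap → 6 5 8 8 8 6 7 6 7 8 7
j→7 (a[7]=6≤7), i→2 (a[2]=8≥7); i<j, swap → 6 5 6 8 8 6 7 8 7 8 7
j→6 (a[6]=7≤7), i→3 (a[3]=8≥7); i<j, swap → 6 5 6 7 8 6 8 8 7 8 7
j→5 (a[5]=6≤7), i→4 (a[4]=8≥7); i<j, swap → 6 5 6 7 6 8 8 8 7 8 7
j→4, i→5; i≥j, return j=4. a = 6 5 6 7 6 8 8 8 7 8 7

4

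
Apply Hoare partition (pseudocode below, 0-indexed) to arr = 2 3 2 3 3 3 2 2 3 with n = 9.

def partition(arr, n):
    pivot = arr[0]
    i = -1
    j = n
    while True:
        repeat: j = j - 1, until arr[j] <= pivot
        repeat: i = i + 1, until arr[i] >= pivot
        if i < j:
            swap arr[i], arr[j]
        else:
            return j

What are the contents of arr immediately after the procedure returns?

pivot = arr[0] = 2; i = -1, j = 9
j→7 (arr[7]=2≤2), i→0 (arr[0]=2≥2); i<j, swap → 2 3 2 3 3 3 2 2 3
j→6 (arr[6]=2≤2), i→1 (arr[1]=3≥2); i<j, swap → 2 2 2 3 3 3 3 2 3
j→2, i→2; i≥j, return j=2. arr = 2 2 2 3 3 3 3 2 3

2 2 2 3 3 3 3 2 3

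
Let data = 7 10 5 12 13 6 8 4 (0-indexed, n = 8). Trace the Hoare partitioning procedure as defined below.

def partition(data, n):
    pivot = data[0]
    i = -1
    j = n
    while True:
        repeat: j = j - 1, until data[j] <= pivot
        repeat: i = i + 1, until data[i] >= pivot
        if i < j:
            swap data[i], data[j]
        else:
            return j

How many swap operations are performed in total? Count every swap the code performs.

pivot=7
j stops at 7 (4), i stops at 0 (7); swap ⇒ 4 10 5 12 13 6 8 7
j stops at 5 (6), i stops at 1 (10); swap ⇒ 4 6 5 12 13 10 8 7
j stops at 2, i stops at 3; i≥j ⇒ return 2. data=4 6 5 12 13 10 8 7

2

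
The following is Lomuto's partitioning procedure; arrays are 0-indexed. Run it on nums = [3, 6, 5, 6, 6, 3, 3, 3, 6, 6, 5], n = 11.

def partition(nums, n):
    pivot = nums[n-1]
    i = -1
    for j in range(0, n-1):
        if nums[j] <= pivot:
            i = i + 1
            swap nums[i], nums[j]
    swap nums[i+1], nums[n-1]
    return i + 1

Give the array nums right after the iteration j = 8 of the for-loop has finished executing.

pivot = nums[10] = 5; i = -1
j=0: nums[0]=3 ≤ 5 → i=0, swap nums[0],nums[0] (no change) → [3, 6, 5, 6, 6, 3, 3, 3, 6, 6, 5]
j=1: nums[1]=6 > 5 → no swap
j=2: nums[2]=5 ≤ 5 → i=1, swap nums[1],nums[2] → [3, 5, 6, 6, 6, 3, 3, 3, 6, 6, 5]
j=3: nums[3]=6 > 5 → no swap
j=4: nums[4]=6 > 5 → no swap
j=5: nums[5]=3 ≤ 5 → i=2, swap nums[2],nums[5] → [3, 5, 3, 6, 6, 6, 3, 3, 6, 6, 5]
j=6: nums[6]=3 ≤ 5 → i=3, swap nums[3],nums[6] → [3, 5, 3, 3, 6, 6, 6, 3, 6, 6, 5]
j=7: nums[7]=3 ≤ 5 → i=4, swap nums[4],nums[7] → [3, 5, 3, 3, 3, 6, 6, 6, 6, 6, 5]
j=8: nums[8]=6 > 5 → no swap
(after j=8) nums = [3, 5, 3, 3, 3, 6, 6, 6, 6, 6, 5]

[3, 5, 3, 3, 3, 6, 6, 6, 6, 6, 5]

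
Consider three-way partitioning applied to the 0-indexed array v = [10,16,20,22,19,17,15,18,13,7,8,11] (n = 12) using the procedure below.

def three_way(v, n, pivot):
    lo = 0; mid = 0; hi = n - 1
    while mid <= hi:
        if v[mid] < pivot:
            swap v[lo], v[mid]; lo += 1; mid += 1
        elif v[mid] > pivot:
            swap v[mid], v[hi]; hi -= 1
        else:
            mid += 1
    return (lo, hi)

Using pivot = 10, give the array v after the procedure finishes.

lo=0 mid=0 hi=11
10=10: mid=1
16>10: swap(1,11), hi=10 ⇒ [10,11,20,22,19,17,15,18,13,7,8,16]
11>10: swap(1,10), hi=9 ⇒ [10,8,20,22,19,17,15,18,13,7,11,16]
8<10: swap(0,1), lo=1 mid=2 ⇒ [8,10,20,22,19,17,15,18,13,7,11,16]
20>10: swap(2,9), hi=8 ⇒ [8,10,7,22,19,17,15,18,13,20,11,16]
7<10: swap(1,2), lo=2 mid=3 ⇒ [8,7,10,22,19,17,15,18,13,20,11,16]
22>10: swap(3,8), hi=7 ⇒ [8,7,10,13,19,17,15,18,22,20,11,16]
13>10: swap(3,7), hi=6 ⇒ [8,7,10,18,19,17,15,13,22,20,11,16]
18>10: swap(3,6), hi=5 ⇒ [8,7,10,15,19,17,18,13,22,20,11,16]
15>10: swap(3,5), hi=4 ⇒ [8,7,10,17,19,15,18,13,22,20,11,16]
17>10: swap(3,4), hi=3 ⇒ [8,7,10,19,17,15,18,13,22,20,11,16]
19>10: swap(3,3), hi=2 ⇒ [8,7,10,19,17,15,18,13,22,20,11,16]
done. lo=2 hi=2; v=[8,7,10,19,17,15,18,13,22,20,11,16]

[8,7,10,19,17,15,18,13,22,20,11,16]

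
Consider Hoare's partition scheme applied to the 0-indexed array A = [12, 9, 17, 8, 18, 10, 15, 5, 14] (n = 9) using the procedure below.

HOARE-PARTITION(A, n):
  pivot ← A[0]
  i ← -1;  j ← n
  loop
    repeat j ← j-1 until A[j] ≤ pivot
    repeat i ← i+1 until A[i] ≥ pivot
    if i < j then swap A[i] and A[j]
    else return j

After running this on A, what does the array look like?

pivot = A[0] = 12; i = -1, j = 9
j→7 (A[7]=5≤12), i→0 (A[0]=12≥12); i<j, swap → [5, 9, 17, 8, 18, 10, 15, 12, 14]
j→5 (A[5]=10≤12), i→2 (A[2]=17≥12); i<j, swap → [5, 9, 10, 8, 18, 17, 15, 12, 14]
j→3, i→4; i≥j, return j=3. A = [5, 9, 10, 8, 18, 17, 15, 12, 14]

[5, 9, 10, 8, 18, 17, 15, 12, 14]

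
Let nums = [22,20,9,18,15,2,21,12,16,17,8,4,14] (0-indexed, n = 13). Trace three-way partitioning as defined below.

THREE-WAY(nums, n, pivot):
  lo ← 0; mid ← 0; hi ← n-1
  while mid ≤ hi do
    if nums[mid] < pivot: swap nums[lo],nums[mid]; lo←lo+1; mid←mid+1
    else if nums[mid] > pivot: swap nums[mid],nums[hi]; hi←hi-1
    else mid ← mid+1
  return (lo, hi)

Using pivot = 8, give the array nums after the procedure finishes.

lo=0 mid=0 hi=12
22>8: swap(0,12), hi=11 ⇒ [14,20,9,18,15,2,21,12,16,17,8,4,22]
14>8: swap(0,11), hi=10 ⇒ [4,20,9,18,15,2,21,12,16,17,8,14,22]
4<8: swap(0,0), lo=1 mid=1 ⇒ [4,20,9,18,15,2,21,12,16,17,8,14,22]
20>8: swap(1,10), hi=9 ⇒ [4,8,9,18,15,2,21,12,16,17,20,14,22]
8=8: mid=2
9>8: swap(2,9), hi=8 ⇒ [4,8,17,18,15,2,21,12,16,9,20,14,22]
17>8: swap(2,8), hi=7 ⇒ [4,8,16,18,15,2,21,12,17,9,20,14,22]
16>8: swap(2,7), hi=6 ⇒ [4,8,12,18,15,2,21,16,17,9,20,14,22]
12>8: swap(2,6), hi=5 ⇒ [4,8,21,18,15,2,12,16,17,9,20,14,22]
21>8: swap(2,5), hi=4 ⇒ [4,8,2,18,15,21,12,16,17,9,20,14,22]
2<8: swap(1,2), lo=2 mid=3 ⇒ [4,2,8,18,15,21,12,16,17,9,20,14,22]
18>8: swap(3,4), hi=3 ⇒ [4,2,8,15,18,21,12,16,17,9,20,14,22]
15>8: swap(3,3), hi=2 ⇒ [4,2,8,15,18,21,12,16,17,9,20,14,22]
done. lo=2 hi=2; nums=[4,2,8,15,18,21,12,16,17,9,20,14,22]

[4,2,8,15,18,21,12,16,17,9,20,14,22]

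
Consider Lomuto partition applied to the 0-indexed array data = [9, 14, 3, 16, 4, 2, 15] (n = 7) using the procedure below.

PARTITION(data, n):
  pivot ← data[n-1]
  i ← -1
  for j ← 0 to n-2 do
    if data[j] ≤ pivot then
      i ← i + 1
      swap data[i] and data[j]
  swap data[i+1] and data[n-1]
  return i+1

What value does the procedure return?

5

pivot = data[6] = 15; i = -1
j=0: data[0]=9 ≤ 15 → i=0, swap data[0],data[0] (no change) → [9, 14, 3, 16, 4, 2, 15]
j=1: data[1]=14 ≤ 15 → i=1, swap data[1],data[1] (no change) → [9, 14, 3, 16, 4, 2, 15]
j=2: data[2]=3 ≤ 15 → i=2, swap data[2],data[2] (no change) → [9, 14, 3, 16, 4, 2, 15]
j=3: data[3]=16 > 15 → no swap
j=4: data[4]=4 ≤ 15 → i=3, swap data[3],data[4] → [9, 14, 3, 4, 16, 2, 15]
j=5: data[5]=2 ≤ 15 → i=4, swap data[4],data[5] → [9, 14, 3, 4, 2, 16, 15]
final swap data[5],data[6] → [9, 14, 3, 4, 2, 15, 16]; return 5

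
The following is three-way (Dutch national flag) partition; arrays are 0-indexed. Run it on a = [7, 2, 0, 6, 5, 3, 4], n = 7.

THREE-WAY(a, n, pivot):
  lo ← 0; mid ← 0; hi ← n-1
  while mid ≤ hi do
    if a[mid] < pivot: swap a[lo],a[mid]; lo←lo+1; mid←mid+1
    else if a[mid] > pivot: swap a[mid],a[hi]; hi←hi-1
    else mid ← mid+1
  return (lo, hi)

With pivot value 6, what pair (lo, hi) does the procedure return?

(5, 5)

pivot = 6; lo=0, mid=0, hi=6
a[mid]=7>6: swap a[0],a[6]; hi=5 → [4, 2, 0, 6, 5, 3, 7]
a[mid]=4<6: swap a[0],a[0]; lo=1,mid=1 → [4, 2, 0, 6, 5, 3, 7]
a[mid]=2<6: swap a[1],a[1]; lo=2,mid=2 → [4, 2, 0, 6, 5, 3, 7]
a[mid]=0<6: swap a[2],a[2]; lo=3,mid=3 → [4, 2, 0, 6, 5, 3, 7]
a[mid]=6=6: mid=4
a[mid]=5<6: swap a[3],a[4]; lo=4,mid=5 → [4, 2, 0, 5, 6, 3, 7]
a[mid]=3<6: swap a[4],a[5]; lo=5,mid=6 → [4, 2, 0, 5, 3, 6, 7]
end: lo=5, hi=5; a = [4, 2, 0, 5, 3, 6, 7]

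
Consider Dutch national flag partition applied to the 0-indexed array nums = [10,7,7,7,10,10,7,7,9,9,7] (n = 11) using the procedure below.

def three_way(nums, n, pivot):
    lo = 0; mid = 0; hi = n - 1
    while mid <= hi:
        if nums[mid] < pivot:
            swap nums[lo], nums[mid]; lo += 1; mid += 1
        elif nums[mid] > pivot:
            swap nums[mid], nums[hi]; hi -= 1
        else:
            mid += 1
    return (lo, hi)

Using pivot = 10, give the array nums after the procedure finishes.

pivot = 10; lo=0, mid=0, hi=10
nums[mid]=10=10: mid=1
nums[mid]=7<10: swap nums[0],nums[1]; lo=1,mid=2 → [7,10,7,7,10,10,7,7,9,9,7]
nums[mid]=7<10: swap nums[1],nums[2]; lo=2,mid=3 → [7,7,10,7,10,10,7,7,9,9,7]
nums[mid]=7<10: swap nums[2],nums[3]; lo=3,mid=4 → [7,7,7,10,10,10,7,7,9,9,7]
nums[mid]=10=10: mid=5
nums[mid]=10=10: mid=6
nums[mid]=7<10: swap nums[3],nums[6]; lo=4,mid=7 → [7,7,7,7,10,10,10,7,9,9,7]
nums[mid]=7<10: swap nums[4],nums[7]; lo=5,mid=8 → [7,7,7,7,7,10,10,10,9,9,7]
nums[mid]=9<10: swap nums[5],nums[8]; lo=6,mid=9 → [7,7,7,7,7,9,10,10,10,9,7]
nums[mid]=9<10: swap nums[6],nums[9]; lo=7,mid=10 → [7,7,7,7,7,9,9,10,10,10,7]
nums[mid]=7<10: swap nums[7],nums[10]; lo=8,mid=11 → [7,7,7,7,7,9,9,7,10,10,10]
end: lo=8, hi=10; nums = [7,7,7,7,7,9,9,7,10,10,10]

[7,7,7,7,7,9,9,7,10,10,10]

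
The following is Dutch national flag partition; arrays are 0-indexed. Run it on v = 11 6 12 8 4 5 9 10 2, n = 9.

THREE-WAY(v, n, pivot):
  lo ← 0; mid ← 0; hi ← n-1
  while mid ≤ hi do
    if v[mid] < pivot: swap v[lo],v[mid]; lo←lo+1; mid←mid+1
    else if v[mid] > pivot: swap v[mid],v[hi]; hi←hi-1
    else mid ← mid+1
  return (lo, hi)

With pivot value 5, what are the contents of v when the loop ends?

lo=0 mid=0 hi=8
11>5: swap(0,8), hi=7 ⇒ 2 6 12 8 4 5 9 10 11
2<5: swap(0,0), lo=1 mid=1 ⇒ 2 6 12 8 4 5 9 10 11
6>5: swap(1,7), hi=6 ⇒ 2 10 12 8 4 5 9 6 11
10>5: swap(1,6), hi=5 ⇒ 2 9 12 8 4 5 10 6 11
9>5: swap(1,5), hi=4 ⇒ 2 5 12 8 4 9 10 6 11
5=5: mid=2
12>5: swap(2,4), hi=3 ⇒ 2 5 4 8 12 9 10 6 11
4<5: swap(1,2), lo=2 mid=3 ⇒ 2 4 5 8 12 9 10 6 11
8>5: swap(3,3), hi=2 ⇒ 2 4 5 8 12 9 10 6 11
done. lo=2 hi=2; v=2 4 5 8 12 9 10 6 11

2 4 5 8 12 9 10 6 11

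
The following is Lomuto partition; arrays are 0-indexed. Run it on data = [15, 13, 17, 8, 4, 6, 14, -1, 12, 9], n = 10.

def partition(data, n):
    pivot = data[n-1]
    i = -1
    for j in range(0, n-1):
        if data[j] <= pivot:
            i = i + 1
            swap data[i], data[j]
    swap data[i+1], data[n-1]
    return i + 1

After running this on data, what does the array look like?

[8, 4, 6, -1, 9, 17, 14, 15, 12, 13]

pivot = data[9] = 9; i = -1
j=0: data[0]=15 > 9 → no swap
j=1: data[1]=13 > 9 → no swap
j=2: data[2]=17 > 9 → no swap
j=3: data[3]=8 ≤ 9 → i=0, swap data[0],data[3] → [8, 13, 17, 15, 4, 6, 14, -1, 12, 9]
j=4: data[4]=4 ≤ 9 → i=1, swap data[1],data[4] → [8, 4, 17, 15, 13, 6, 14, -1, 12, 9]
j=5: data[5]=6 ≤ 9 → i=2, swap data[2],data[5] → [8, 4, 6, 15, 13, 17, 14, -1, 12, 9]
j=6: data[6]=14 > 9 → no swap
j=7: data[7]=-1 ≤ 9 → i=3, swap data[3],data[7] → [8, 4, 6, -1, 13, 17, 14, 15, 12, 9]
j=8: data[8]=12 > 9 → no swap
final swap data[4],data[9] → [8, 4, 6, -1, 9, 17, 14, 15, 12, 13]; return 4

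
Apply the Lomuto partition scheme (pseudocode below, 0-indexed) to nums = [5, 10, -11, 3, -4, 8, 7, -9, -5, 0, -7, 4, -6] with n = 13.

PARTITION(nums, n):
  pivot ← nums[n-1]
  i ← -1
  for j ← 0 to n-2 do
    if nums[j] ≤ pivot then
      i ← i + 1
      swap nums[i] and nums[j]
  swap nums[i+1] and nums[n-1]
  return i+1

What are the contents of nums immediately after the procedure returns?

[-11, -9, -7, -6, -4, 8, 7, 10, -5, 0, 5, 4, 3]

pivot = nums[12] = -6; i = -1
j=0: nums[0]=5 > -6 → no swap
j=1: nums[1]=10 > -6 → no swap
j=2: nums[2]=-11 ≤ -6 → i=0, swap nums[0],nums[2] → [-11, 10, 5, 3, -4, 8, 7, -9, -5, 0, -7, 4, -6]
j=3: nums[3]=3 > -6 → no swap
j=4: nums[4]=-4 > -6 → no swap
j=5: nums[5]=8 > -6 → no swap
j=6: nums[6]=7 > -6 → no swap
j=7: nums[7]=-9 ≤ -6 → i=1, swap nums[1],nums[7] → [-11, -9, 5, 3, -4, 8, 7, 10, -5, 0, -7, 4, -6]
j=8: nums[8]=-5 > -6 → no swap
j=9: nums[9]=0 > -6 → no swap
j=10: nums[10]=-7 ≤ -6 → i=2, swap nums[2],nums[10] → [-11, -9, -7, 3, -4, 8, 7, 10, -5, 0, 5, 4, -6]
j=11: nums[11]=4 > -6 → no swap
final swap nums[3],nums[12] → [-11, -9, -7, -6, -4, 8, 7, 10, -5, 0, 5, 4, 3]; return 3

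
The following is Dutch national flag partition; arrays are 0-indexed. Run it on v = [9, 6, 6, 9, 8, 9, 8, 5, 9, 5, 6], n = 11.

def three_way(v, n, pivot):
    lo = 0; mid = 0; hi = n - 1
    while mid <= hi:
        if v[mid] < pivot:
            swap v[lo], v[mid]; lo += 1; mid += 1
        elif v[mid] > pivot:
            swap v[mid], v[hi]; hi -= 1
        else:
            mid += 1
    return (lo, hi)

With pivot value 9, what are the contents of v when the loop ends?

[6, 6, 8, 8, 5, 5, 6, 9, 9, 9, 9]

lo=0 mid=0 hi=10
9=9: mid=1
6<9: swap(0,1), lo=1 mid=2 ⇒ [6, 9, 6, 9, 8, 9, 8, 5, 9, 5, 6]
6<9: swap(1,2), lo=2 mid=3 ⇒ [6, 6, 9, 9, 8, 9, 8, 5, 9, 5, 6]
9=9: mid=4
8<9: swap(2,4), lo=3 mid=5 ⇒ [6, 6, 8, 9, 9, 9, 8, 5, 9, 5, 6]
9=9: mid=6
8<9: swap(3,6), lo=4 mid=7 ⇒ [6, 6, 8, 8, 9, 9, 9, 5, 9, 5, 6]
5<9: swap(4,7), lo=5 mid=8 ⇒ [6, 6, 8, 8, 5, 9, 9, 9, 9, 5, 6]
9=9: mid=9
5<9: swap(5,9), lo=6 mid=10 ⇒ [6, 6, 8, 8, 5, 5, 9, 9, 9, 9, 6]
6<9: swap(6,10), lo=7 mid=11 ⇒ [6, 6, 8, 8, 5, 5, 6, 9, 9, 9, 9]
done. lo=7 hi=10; v=[6, 6, 8, 8, 5, 5, 6, 9, 9, 9, 9]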